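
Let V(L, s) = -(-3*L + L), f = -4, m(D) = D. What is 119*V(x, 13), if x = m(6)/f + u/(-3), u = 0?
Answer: -357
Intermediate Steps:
x = -3/2 (x = 6/(-4) + 0/(-3) = 6*(-1/4) + 0*(-1/3) = -3/2 + 0 = -3/2 ≈ -1.5000)
V(L, s) = 2*L (V(L, s) = -(-2)*L = 2*L)
119*V(x, 13) = 119*(2*(-3/2)) = 119*(-3) = -357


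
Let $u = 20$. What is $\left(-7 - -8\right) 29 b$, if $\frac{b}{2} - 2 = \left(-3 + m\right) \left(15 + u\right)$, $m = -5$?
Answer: $-16124$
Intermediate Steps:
$b = -556$ ($b = 4 + 2 \left(-3 - 5\right) \left(15 + 20\right) = 4 + 2 \left(\left(-8\right) 35\right) = 4 + 2 \left(-280\right) = 4 - 560 = -556$)
$\left(-7 - -8\right) 29 b = \left(-7 - -8\right) 29 \left(-556\right) = \left(-7 + 8\right) 29 \left(-556\right) = 1 \cdot 29 \left(-556\right) = 29 \left(-556\right) = -16124$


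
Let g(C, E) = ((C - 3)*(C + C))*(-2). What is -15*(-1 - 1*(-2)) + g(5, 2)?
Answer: -55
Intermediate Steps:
g(C, E) = -4*C*(-3 + C) (g(C, E) = ((-3 + C)*(2*C))*(-2) = (2*C*(-3 + C))*(-2) = -4*C*(-3 + C))
-15*(-1 - 1*(-2)) + g(5, 2) = -15*(-1 - 1*(-2)) + 4*5*(3 - 1*5) = -15*(-1 + 2) + 4*5*(3 - 5) = -15*1 + 4*5*(-2) = -15 - 40 = -55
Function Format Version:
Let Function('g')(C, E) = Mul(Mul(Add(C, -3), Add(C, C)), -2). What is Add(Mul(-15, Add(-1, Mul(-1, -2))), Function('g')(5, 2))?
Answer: -55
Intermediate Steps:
Function('g')(C, E) = Mul(-4, C, Add(-3, C)) (Function('g')(C, E) = Mul(Mul(Add(-3, C), Mul(2, C)), -2) = Mul(Mul(2, C, Add(-3, C)), -2) = Mul(-4, C, Add(-3, C)))
Add(Mul(-15, Add(-1, Mul(-1, -2))), Function('g')(5, 2)) = Add(Mul(-15, Add(-1, Mul(-1, -2))), Mul(4, 5, Add(3, Mul(-1, 5)))) = Add(Mul(-15, Add(-1, 2)), Mul(4, 5, Add(3, -5))) = Add(Mul(-15, 1), Mul(4, 5, -2)) = Add(-15, -40) = -55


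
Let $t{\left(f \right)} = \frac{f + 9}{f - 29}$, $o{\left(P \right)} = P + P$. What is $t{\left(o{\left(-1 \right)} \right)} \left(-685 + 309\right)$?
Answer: $\frac{2632}{31} \approx 84.903$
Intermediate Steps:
$o{\left(P \right)} = 2 P$
$t{\left(f \right)} = \frac{9 + f}{-29 + f}$
$t{\left(o{\left(-1 \right)} \right)} \left(-685 + 309\right) = \frac{9 + 2 \left(-1\right)}{-29 + 2 \left(-1\right)} \left(-685 + 309\right) = \frac{9 - 2}{-29 - 2} \left(-376\right) = \frac{1}{-31} \cdot 7 \left(-376\right) = \left(- \frac{1}{31}\right) 7 \left(-376\right) = \left(- \frac{7}{31}\right) \left(-376\right) = \frac{2632}{31}$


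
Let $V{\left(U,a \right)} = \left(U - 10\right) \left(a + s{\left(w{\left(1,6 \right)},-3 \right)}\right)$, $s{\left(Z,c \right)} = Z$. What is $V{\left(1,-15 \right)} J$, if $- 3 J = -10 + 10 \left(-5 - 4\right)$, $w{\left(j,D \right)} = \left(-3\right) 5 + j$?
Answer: $8700$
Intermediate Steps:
$w{\left(j,D \right)} = -15 + j$
$J = \frac{100}{3}$ ($J = - \frac{-10 + 10 \left(-5 - 4\right)}{3} = - \frac{-10 + 10 \left(-9\right)}{3} = - \frac{-10 - 90}{3} = \left(- \frac{1}{3}\right) \left(-100\right) = \frac{100}{3} \approx 33.333$)
$V{\left(U,a \right)} = \left(-14 + a\right) \left(-10 + U\right)$ ($V{\left(U,a \right)} = \left(U - 10\right) \left(a + \left(-15 + 1\right)\right) = \left(-10 + U\right) \left(a - 14\right) = \left(-10 + U\right) \left(-14 + a\right) = \left(-14 + a\right) \left(-10 + U\right)$)
$V{\left(1,-15 \right)} J = \left(140 - 14 - -150 + 1 \left(-15\right)\right) \frac{100}{3} = \left(140 - 14 + 150 - 15\right) \frac{100}{3} = 261 \cdot \frac{100}{3} = 8700$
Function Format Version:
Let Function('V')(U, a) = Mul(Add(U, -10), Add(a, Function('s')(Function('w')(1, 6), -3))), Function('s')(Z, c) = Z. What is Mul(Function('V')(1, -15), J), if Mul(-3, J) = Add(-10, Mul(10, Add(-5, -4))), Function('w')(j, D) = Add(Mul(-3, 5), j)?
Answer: 8700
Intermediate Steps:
Function('w')(j, D) = Add(-15, j)
J = Rational(100, 3) (J = Mul(Rational(-1, 3), Add(-10, Mul(10, Add(-5, -4)))) = Mul(Rational(-1, 3), Add(-10, Mul(10, -9))) = Mul(Rational(-1, 3), Add(-10, -90)) = Mul(Rational(-1, 3), -100) = Rational(100, 3) ≈ 33.333)
Function('V')(U, a) = Mul(Add(-14, a), Add(-10, U)) (Function('V')(U, a) = Mul(Add(U, -10), Add(a, Add(-15, 1))) = Mul(Add(-10, U), Add(a, -14)) = Mul(Add(-10, U), Add(-14, a)) = Mul(Add(-14, a), Add(-10, U)))
Mul(Function('V')(1, -15), J) = Mul(Add(140, Mul(-14, 1), Mul(-10, -15), Mul(1, -15)), Rational(100, 3)) = Mul(Add(140, -14, 150, -15), Rational(100, 3)) = Mul(261, Rational(100, 3)) = 8700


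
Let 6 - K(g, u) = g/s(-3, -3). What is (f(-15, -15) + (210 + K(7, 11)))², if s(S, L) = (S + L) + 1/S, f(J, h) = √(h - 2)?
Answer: 17009488/361 + 8250*I*√17/19 ≈ 47118.0 + 1790.3*I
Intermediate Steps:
f(J, h) = √(-2 + h)
s(S, L) = L + S + 1/S (s(S, L) = (L + S) + 1/S = L + S + 1/S)
K(g, u) = 6 + 3*g/19 (K(g, u) = 6 - g/(-3 - 3 + 1/(-3)) = 6 - g/(-3 - 3 - ⅓) = 6 - g/(-19/3) = 6 - g*(-3)/19 = 6 - (-3)*g/19 = 6 + 3*g/19)
(f(-15, -15) + (210 + K(7, 11)))² = (√(-2 - 15) + (210 + (6 + (3/19)*7)))² = (√(-17) + (210 + (6 + 21/19)))² = (I*√17 + (210 + 135/19))² = (I*√17 + 4125/19)² = (4125/19 + I*√17)²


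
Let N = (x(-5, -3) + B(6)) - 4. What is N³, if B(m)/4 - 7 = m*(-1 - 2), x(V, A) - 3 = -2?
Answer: -103823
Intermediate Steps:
x(V, A) = 1 (x(V, A) = 3 - 2 = 1)
B(m) = 28 - 12*m (B(m) = 28 + 4*(m*(-1 - 2)) = 28 + 4*(m*(-3)) = 28 + 4*(-3*m) = 28 - 12*m)
N = -47 (N = (1 + (28 - 12*6)) - 4 = (1 + (28 - 72)) - 4 = (1 - 44) - 4 = -43 - 4 = -47)
N³ = (-47)³ = -103823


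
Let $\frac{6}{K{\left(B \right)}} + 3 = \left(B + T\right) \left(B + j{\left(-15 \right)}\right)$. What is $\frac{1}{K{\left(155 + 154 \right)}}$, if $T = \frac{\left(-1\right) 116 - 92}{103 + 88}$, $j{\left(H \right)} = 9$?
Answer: $\frac{6233775}{382} \approx 16319.0$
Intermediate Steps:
$T = - \frac{208}{191}$ ($T = \frac{-116 - 92}{191} = \left(-208\right) \frac{1}{191} = - \frac{208}{191} \approx -1.089$)
$K{\left(B \right)} = \frac{6}{-3 + \left(9 + B\right) \left(- \frac{208}{191} + B\right)}$ ($K{\left(B \right)} = \frac{6}{-3 + \left(B - \frac{208}{191}\right) \left(B + 9\right)} = \frac{6}{-3 + \left(- \frac{208}{191} + B\right) \left(9 + B\right)} = \frac{6}{-3 + \left(9 + B\right) \left(- \frac{208}{191} + B\right)}$)
$\frac{1}{K{\left(155 + 154 \right)}} = \frac{1}{1146 \frac{1}{-2445 + 191 \left(155 + 154\right)^{2} + 1511 \left(155 + 154\right)}} = \frac{1}{1146 \frac{1}{-2445 + 191 \cdot 309^{2} + 1511 \cdot 309}} = \frac{1}{1146 \frac{1}{-2445 + 191 \cdot 95481 + 466899}} = \frac{1}{1146 \frac{1}{-2445 + 18236871 + 466899}} = \frac{1}{1146 \cdot \frac{1}{18701325}} = \frac{1}{\frac{382}{6233775}} = \frac{6233775}{382}$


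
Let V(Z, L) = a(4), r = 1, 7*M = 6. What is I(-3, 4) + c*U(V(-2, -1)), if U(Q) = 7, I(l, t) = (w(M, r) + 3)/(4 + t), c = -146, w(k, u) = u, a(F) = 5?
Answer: -2043/2 ≈ -1021.5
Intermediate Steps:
M = 6/7 (M = (⅐)*6 = 6/7 ≈ 0.85714)
V(Z, L) = 5
I(l, t) = 4/(4 + t) (I(l, t) = (1 + 3)/(4 + t) = 4/(4 + t))
I(-3, 4) + c*U(V(-2, -1)) = 4/(4 + 4) - 146*7 = 4/8 - 1022 = 4*(⅛) - 1022 = ½ - 1022 = -2043/2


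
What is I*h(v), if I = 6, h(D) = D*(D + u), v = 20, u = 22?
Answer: 5040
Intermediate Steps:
h(D) = D*(22 + D) (h(D) = D*(D + 22) = D*(22 + D))
I*h(v) = 6*(20*(22 + 20)) = 6*(20*42) = 6*840 = 5040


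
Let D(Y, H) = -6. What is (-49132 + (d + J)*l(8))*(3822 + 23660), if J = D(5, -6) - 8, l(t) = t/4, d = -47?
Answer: -1353598428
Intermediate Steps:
l(t) = t/4 (l(t) = t*(¼) = t/4)
J = -14 (J = -6 - 8 = -14)
(-49132 + (d + J)*l(8))*(3822 + 23660) = (-49132 + (-47 - 14)*((¼)*8))*(3822 + 23660) = (-49132 - 61*2)*27482 = (-49132 - 122)*27482 = -49254*27482 = -1353598428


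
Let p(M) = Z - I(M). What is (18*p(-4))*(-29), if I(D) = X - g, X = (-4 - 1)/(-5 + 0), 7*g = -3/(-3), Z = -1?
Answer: 6786/7 ≈ 969.43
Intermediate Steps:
g = ⅐ (g = (-3/(-3))/7 = (-3*(-⅓))/7 = (⅐)*1 = ⅐ ≈ 0.14286)
X = 1 (X = -5/(-5) = -5*(-⅕) = 1)
I(D) = 6/7 (I(D) = 1 - 1*⅐ = 1 - ⅐ = 6/7)
p(M) = -13/7 (p(M) = -1 - 1*6/7 = -1 - 6/7 = -13/7)
(18*p(-4))*(-29) = (18*(-13/7))*(-29) = -234/7*(-29) = 6786/7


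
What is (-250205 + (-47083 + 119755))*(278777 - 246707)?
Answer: -5693483310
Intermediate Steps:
(-250205 + (-47083 + 119755))*(278777 - 246707) = (-250205 + 72672)*32070 = -177533*32070 = -5693483310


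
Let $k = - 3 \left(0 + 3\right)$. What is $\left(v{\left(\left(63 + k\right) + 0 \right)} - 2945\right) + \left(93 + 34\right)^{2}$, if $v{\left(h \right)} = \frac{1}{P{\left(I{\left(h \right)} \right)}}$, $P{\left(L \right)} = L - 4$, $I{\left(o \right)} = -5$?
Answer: $\frac{118655}{9} \approx 13184.0$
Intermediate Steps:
$k = -9$ ($k = \left(-3\right) 3 = -9$)
$P{\left(L \right)} = -4 + L$
$v{\left(h \right)} = - \frac{1}{9}$ ($v{\left(h \right)} = \frac{1}{-4 - 5} = \frac{1}{-9} = - \frac{1}{9}$)
$\left(v{\left(\left(63 + k\right) + 0 \right)} - 2945\right) + \left(93 + 34\right)^{2} = \left(- \frac{1}{9} - 2945\right) + \left(93 + 34\right)^{2} = - \frac{26506}{9} + 127^{2} = - \frac{26506}{9} + 16129 = \frac{118655}{9}$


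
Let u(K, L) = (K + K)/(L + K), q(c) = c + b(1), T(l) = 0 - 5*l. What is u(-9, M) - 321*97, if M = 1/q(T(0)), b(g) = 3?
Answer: -404754/13 ≈ -31135.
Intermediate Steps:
T(l) = -5*l
q(c) = 3 + c (q(c) = c + 3 = 3 + c)
M = ⅓ (M = 1/(3 - 5*0) = 1/(3 + 0) = 1/3 = ⅓ ≈ 0.33333)
u(K, L) = 2*K/(K + L) (u(K, L) = (2*K)/(K + L) = 2*K/(K + L))
u(-9, M) - 321*97 = 2*(-9)/(-9 + ⅓) - 321*97 = 2*(-9)/(-26/3) - 31137 = 2*(-9)*(-3/26) - 31137 = 27/13 - 31137 = -404754/13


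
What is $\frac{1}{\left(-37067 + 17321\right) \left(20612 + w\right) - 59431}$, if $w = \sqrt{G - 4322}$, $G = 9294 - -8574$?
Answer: $- \frac{407063983}{165695804609250553} + \frac{19746 \sqrt{13546}}{165695804609250553} \approx -2.4428 \cdot 10^{-9}$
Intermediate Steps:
$G = 17868$ ($G = 9294 + 8574 = 17868$)
$w = \sqrt{13546}$ ($w = \sqrt{17868 - 4322} = \sqrt{13546} \approx 116.39$)
$\frac{1}{\left(-37067 + 17321\right) \left(20612 + w\right) - 59431} = \frac{1}{\left(-37067 + 17321\right) \left(20612 + \sqrt{13546}\right) - 59431} = \frac{1}{- 19746 \left(20612 + \sqrt{13546}\right) - 59431} = \frac{1}{\left(-407004552 - 19746 \sqrt{13546}\right) - 59431} = \frac{1}{-407063983 - 19746 \sqrt{13546}}$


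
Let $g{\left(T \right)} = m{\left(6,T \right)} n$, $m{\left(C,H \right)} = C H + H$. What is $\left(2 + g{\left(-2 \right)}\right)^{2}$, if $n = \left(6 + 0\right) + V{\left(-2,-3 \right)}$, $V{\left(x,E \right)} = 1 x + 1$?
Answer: $4624$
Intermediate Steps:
$V{\left(x,E \right)} = 1 + x$ ($V{\left(x,E \right)} = x + 1 = 1 + x$)
$m{\left(C,H \right)} = H + C H$
$n = 5$ ($n = \left(6 + 0\right) + \left(1 - 2\right) = 6 - 1 = 5$)
$g{\left(T \right)} = 35 T$ ($g{\left(T \right)} = T \left(1 + 6\right) 5 = T 7 \cdot 5 = 7 T 5 = 35 T$)
$\left(2 + g{\left(-2 \right)}\right)^{2} = \left(2 + 35 \left(-2\right)\right)^{2} = \left(2 - 70\right)^{2} = \left(-68\right)^{2} = 4624$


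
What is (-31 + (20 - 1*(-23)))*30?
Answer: 360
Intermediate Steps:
(-31 + (20 - 1*(-23)))*30 = (-31 + (20 + 23))*30 = (-31 + 43)*30 = 12*30 = 360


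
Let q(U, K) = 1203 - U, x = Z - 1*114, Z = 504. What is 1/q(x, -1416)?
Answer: 1/813 ≈ 0.0012300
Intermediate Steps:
x = 390 (x = 504 - 1*114 = 504 - 114 = 390)
1/q(x, -1416) = 1/(1203 - 1*390) = 1/(1203 - 390) = 1/813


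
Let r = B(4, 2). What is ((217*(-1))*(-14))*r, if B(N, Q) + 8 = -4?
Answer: -36456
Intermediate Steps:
B(N, Q) = -12 (B(N, Q) = -8 - 4 = -12)
r = -12
((217*(-1))*(-14))*r = ((217*(-1))*(-14))*(-12) = -217*(-14)*(-12) = 3038*(-12) = -36456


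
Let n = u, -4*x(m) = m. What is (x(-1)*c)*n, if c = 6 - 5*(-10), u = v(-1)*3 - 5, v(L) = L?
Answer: -112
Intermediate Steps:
x(m) = -m/4
u = -8 (u = -1*3 - 5 = -3 - 5 = -8)
n = -8
c = 56 (c = 6 + 50 = 56)
(x(-1)*c)*n = (-1/4*(-1)*56)*(-8) = ((1/4)*56)*(-8) = 14*(-8) = -112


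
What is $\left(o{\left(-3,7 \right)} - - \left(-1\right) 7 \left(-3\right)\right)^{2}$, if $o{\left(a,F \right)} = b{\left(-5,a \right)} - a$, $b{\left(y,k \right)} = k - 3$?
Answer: $324$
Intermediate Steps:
$b{\left(y,k \right)} = -3 + k$
$o{\left(a,F \right)} = -3$ ($o{\left(a,F \right)} = \left(-3 + a\right) - a = -3$)
$\left(o{\left(-3,7 \right)} - - \left(-1\right) 7 \left(-3\right)\right)^{2} = \left(-3 - - \left(-1\right) 7 \left(-3\right)\right)^{2} = \left(-3 - \left(-1\right) \left(-7\right) \left(-3\right)\right)^{2} = \left(-3 - 7 \left(-3\right)\right)^{2} = \left(-3 - -21\right)^{2} = \left(-3 + 21\right)^{2} = 18^{2} = 324$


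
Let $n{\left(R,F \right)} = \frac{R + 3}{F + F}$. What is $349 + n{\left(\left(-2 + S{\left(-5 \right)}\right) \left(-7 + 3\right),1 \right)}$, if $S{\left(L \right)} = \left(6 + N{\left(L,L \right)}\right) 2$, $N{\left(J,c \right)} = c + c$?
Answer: $\frac{741}{2} \approx 370.5$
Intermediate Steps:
$N{\left(J,c \right)} = 2 c$
$S{\left(L \right)} = 12 + 4 L$ ($S{\left(L \right)} = \left(6 + 2 L\right) 2 = 12 + 4 L$)
$n{\left(R,F \right)} = \frac{3 + R}{2 F}$
$349 + n{\left(\left(-2 + S{\left(-5 \right)}\right) \left(-7 + 3\right),1 \right)} = 349 + \frac{3 + \left(-2 + \left(12 + 4 \left(-5\right)\right)\right) \left(-7 + 3\right)}{2 \cdot 1} = 349 + \frac{1}{2} \cdot 1 \left(3 + \left(-2 + \left(12 - 20\right)\right) \left(-4\right)\right) = 349 + \frac{1}{2} \cdot 1 \left(3 + \left(-2 - 8\right) \left(-4\right)\right) = 349 + \frac{1}{2} \cdot 1 \left(3 - -40\right) = 349 + \frac{1}{2} \cdot 1 \left(3 + 40\right) = 349 + \frac{1}{2} \cdot 1 \cdot 43 = 349 + \frac{43}{2} = \frac{741}{2}$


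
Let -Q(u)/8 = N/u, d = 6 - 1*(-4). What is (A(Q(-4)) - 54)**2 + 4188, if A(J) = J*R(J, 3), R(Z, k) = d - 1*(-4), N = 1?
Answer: 4864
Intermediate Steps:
d = 10 (d = 6 + 4 = 10)
Q(u) = -8/u
R(Z, k) = 14 (R(Z, k) = 10 - 1*(-4) = 10 + 4 = 14)
A(J) = 14*J (A(J) = J*14 = 14*J)
(A(Q(-4)) - 54)**2 + 4188 = (14*(-8/(-4)) - 54)**2 + 4188 = (14*(-8*(-1/4)) - 54)**2 + 4188 = (14*2 - 54)**2 + 4188 = (28 - 54)**2 + 4188 = (-26)**2 + 4188 = 676 + 4188 = 4864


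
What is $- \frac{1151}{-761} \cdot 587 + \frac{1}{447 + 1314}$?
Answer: $\frac{1189797518}{1340121} \approx 887.83$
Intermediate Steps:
$- \frac{1151}{-761} \cdot 587 + \frac{1}{447 + 1314} = \left(-1151\right) \left(- \frac{1}{761}\right) 587 + \frac{1}{1761} = \frac{1151}{761} \cdot 587 + \frac{1}{1761} = \frac{675637}{761} + \frac{1}{1761} = \frac{1189797518}{1340121}$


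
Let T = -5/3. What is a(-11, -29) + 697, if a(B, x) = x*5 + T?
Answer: 1651/3 ≈ 550.33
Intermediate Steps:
T = -5/3 (T = -5*⅓ = -5/3 ≈ -1.6667)
a(B, x) = -5/3 + 5*x (a(B, x) = x*5 - 5/3 = 5*x - 5/3 = -5/3 + 5*x)
a(-11, -29) + 697 = (-5/3 + 5*(-29)) + 697 = (-5/3 - 145) + 697 = -440/3 + 697 = 1651/3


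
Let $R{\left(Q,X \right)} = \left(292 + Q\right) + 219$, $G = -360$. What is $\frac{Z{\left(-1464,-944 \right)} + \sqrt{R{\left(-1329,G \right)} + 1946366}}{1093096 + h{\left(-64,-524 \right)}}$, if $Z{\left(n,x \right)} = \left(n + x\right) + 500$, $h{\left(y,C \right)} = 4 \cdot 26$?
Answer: $- \frac{159}{91100} + \frac{17 \sqrt{187}}{182200} \approx -0.00046942$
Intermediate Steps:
$h{\left(y,C \right)} = 104$
$R{\left(Q,X \right)} = 511 + Q$
$Z{\left(n,x \right)} = 500 + n + x$
$\frac{Z{\left(-1464,-944 \right)} + \sqrt{R{\left(-1329,G \right)} + 1946366}}{1093096 + h{\left(-64,-524 \right)}} = \frac{\left(500 - 1464 - 944\right) + \sqrt{\left(511 - 1329\right) + 1946366}}{1093096 + 104} = \frac{-1908 + \sqrt{-818 + 1946366}}{1093200} = \left(-1908 + \sqrt{1945548}\right) \frac{1}{1093200} = \left(-1908 + 102 \sqrt{187}\right) \frac{1}{1093200} = - \frac{159}{91100} + \frac{17 \sqrt{187}}{182200}$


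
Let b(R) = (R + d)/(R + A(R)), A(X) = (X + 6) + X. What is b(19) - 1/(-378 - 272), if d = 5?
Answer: 5221/13650 ≈ 0.38249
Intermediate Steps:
A(X) = 6 + 2*X (A(X) = (6 + X) + X = 6 + 2*X)
b(R) = (5 + R)/(6 + 3*R) (b(R) = (R + 5)/(R + (6 + 2*R)) = (5 + R)/(6 + 3*R))
b(19) - 1/(-378 - 272) = (5 + 19)/(3*(2 + 19)) - 1/(-378 - 272) = (⅓)*24/21 - 1/(-650) = (⅓)*(1/21)*24 - 1*(-1/650) = 8/21 + 1/650 = 5221/13650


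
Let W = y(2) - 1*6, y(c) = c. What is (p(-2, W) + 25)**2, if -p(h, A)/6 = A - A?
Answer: 625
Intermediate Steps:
W = -4 (W = 2 - 1*6 = 2 - 6 = -4)
p(h, A) = 0 (p(h, A) = -6*(A - A) = -6*0 = 0)
(p(-2, W) + 25)**2 = (0 + 25)**2 = 25**2 = 625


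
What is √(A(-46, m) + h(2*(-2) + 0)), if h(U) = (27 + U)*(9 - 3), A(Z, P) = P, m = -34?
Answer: 2*√26 ≈ 10.198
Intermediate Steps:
h(U) = 162 + 6*U (h(U) = (27 + U)*6 = 162 + 6*U)
√(A(-46, m) + h(2*(-2) + 0)) = √(-34 + (162 + 6*(2*(-2) + 0))) = √(-34 + (162 + 6*(-4 + 0))) = √(-34 + (162 + 6*(-4))) = √(-34 + (162 - 24)) = √(-34 + 138) = √104 = 2*√26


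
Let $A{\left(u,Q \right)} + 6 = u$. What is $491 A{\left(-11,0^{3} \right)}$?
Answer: $-8347$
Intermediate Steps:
$A{\left(u,Q \right)} = -6 + u$
$491 A{\left(-11,0^{3} \right)} = 491 \left(-6 - 11\right) = 491 \left(-17\right) = -8347$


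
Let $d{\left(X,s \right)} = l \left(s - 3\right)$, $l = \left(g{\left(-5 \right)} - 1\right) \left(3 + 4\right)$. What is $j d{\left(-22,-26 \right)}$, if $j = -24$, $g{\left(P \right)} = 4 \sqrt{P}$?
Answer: $-4872 + 19488 i \sqrt{5} \approx -4872.0 + 43577.0 i$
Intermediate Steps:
$l = -7 + 28 i \sqrt{5}$ ($l = \left(4 \sqrt{-5} - 1\right) \left(3 + 4\right) = \left(4 i \sqrt{5} - 1\right) 7 = \left(-1 + 4 i \sqrt{5}\right) 7 = -7 + 28 i \sqrt{5} \approx -7.0 + 62.61 i$)
$d{\left(X,s \right)} = \left(-7 + 28 i \sqrt{5}\right) \left(-3 + s\right)$ ($d{\left(X,s \right)} = \left(-7 + 28 i \sqrt{5}\right) \left(s - 3\right) = \left(-7 + 28 i \sqrt{5}\right) \left(-3 + s\right)$)
$j d{\left(-22,-26 \right)} = - 24 \left(- 7 \left(1 - 4 i \sqrt{5}\right) \left(-3 - 26\right)\right) = - 24 \left(\left(-7\right) \left(1 - 4 i \sqrt{5}\right) \left(-29\right)\right) = - 24 \left(203 - 812 i \sqrt{5}\right) = -4872 + 19488 i \sqrt{5}$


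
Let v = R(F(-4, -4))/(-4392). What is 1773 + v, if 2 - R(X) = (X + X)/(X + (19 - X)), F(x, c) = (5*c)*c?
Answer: 1212733/684 ≈ 1773.0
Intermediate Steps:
F(x, c) = 5*c²
R(X) = 2 - 2*X/19 (R(X) = 2 - (X + X)/(X + (19 - X)) = 2 - 2*X/19)
v = 1/684 (v = (2 - 10*(-4)²/19)/(-4392) = (2 - 10*16/19)*(-1/4392) = (2 - 2/19*80)*(-1/4392) = (2 - 160/19)*(-1/4392) = -122/19*(-1/4392) = 1/684 ≈ 0.0014620)
1773 + v = 1773 + 1/684 = 1212733/684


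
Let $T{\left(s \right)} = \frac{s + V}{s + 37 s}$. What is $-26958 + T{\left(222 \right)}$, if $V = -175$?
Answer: $- \frac{227417641}{8436} \approx -26958.0$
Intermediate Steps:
$T{\left(s \right)} = \frac{-175 + s}{38 s}$ ($T{\left(s \right)} = \frac{s - 175}{s + 37 s} = \frac{-175 + s}{38 s}$)
$-26958 + T{\left(222 \right)} = -26958 + \frac{-175 + 222}{38 \cdot 222} = -26958 + \frac{1}{38} \cdot \frac{1}{222} \cdot 47 = -26958 + \frac{47}{8436} = - \frac{227417641}{8436}$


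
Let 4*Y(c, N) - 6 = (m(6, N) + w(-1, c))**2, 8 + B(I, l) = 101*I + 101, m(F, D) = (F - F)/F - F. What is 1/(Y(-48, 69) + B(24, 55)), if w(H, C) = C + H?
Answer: 4/13099 ≈ 0.00030537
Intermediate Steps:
m(F, D) = -F (m(F, D) = 0/F - F = 0 - F = -F)
B(I, l) = 93 + 101*I (B(I, l) = -8 + (101*I + 101) = -8 + (101 + 101*I) = 93 + 101*I)
Y(c, N) = 3/2 + (-7 + c)**2/4 (Y(c, N) = 3/2 + (-1*6 + (c - 1))**2/4 = 3/2 + (-6 + (-1 + c))**2/4 = 3/2 + (-7 + c)**2/4)
1/(Y(-48, 69) + B(24, 55)) = 1/((3/2 + (-7 - 48)**2/4) + (93 + 101*24)) = 1/((3/2 + (1/4)*(-55)**2) + (93 + 2424)) = 1/((3/2 + (1/4)*3025) + 2517) = 1/((3/2 + 3025/4) + 2517) = 1/(3031/4 + 2517) = 1/(13099/4) = 4/13099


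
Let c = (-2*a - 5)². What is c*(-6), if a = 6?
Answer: -1734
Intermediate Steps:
c = 289 (c = (-2*6 - 5)² = (-12 - 5)² = (-17)² = 289)
c*(-6) = 289*(-6) = -1734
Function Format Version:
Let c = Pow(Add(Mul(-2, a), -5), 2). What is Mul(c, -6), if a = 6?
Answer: -1734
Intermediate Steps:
c = 289 (c = Pow(Add(Mul(-2, 6), -5), 2) = Pow(Add(-12, -5), 2) = Pow(-17, 2) = 289)
Mul(c, -6) = Mul(289, -6) = -1734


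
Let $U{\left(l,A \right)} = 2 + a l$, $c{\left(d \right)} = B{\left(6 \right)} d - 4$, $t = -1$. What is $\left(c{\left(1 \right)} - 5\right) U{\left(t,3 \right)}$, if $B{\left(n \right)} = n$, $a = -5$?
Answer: $-21$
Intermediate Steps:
$c{\left(d \right)} = -4 + 6 d$ ($c{\left(d \right)} = 6 d - 4 = -4 + 6 d$)
$U{\left(l,A \right)} = 2 - 5 l$
$\left(c{\left(1 \right)} - 5\right) U{\left(t,3 \right)} = \left(\left(-4 + 6 \cdot 1\right) - 5\right) \left(2 - -5\right) = \left(\left(-4 + 6\right) - 5\right) \left(2 + 5\right) = \left(2 - 5\right) 7 = \left(-3\right) 7 = -21$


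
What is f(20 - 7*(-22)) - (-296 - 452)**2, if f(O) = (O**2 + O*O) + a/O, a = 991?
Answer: -86816657/174 ≈ -4.9895e+5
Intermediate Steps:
f(O) = 2*O**2 + 991/O (f(O) = (O**2 + O*O) + 991/O = (O**2 + O**2) + 991/O = 2*O**2 + 991/O)
f(20 - 7*(-22)) - (-296 - 452)**2 = (991 + 2*(20 - 7*(-22))**3)/(20 - 7*(-22)) - (-296 - 452)**2 = (991 + 2*(20 + 154)**3)/(20 + 154) - 1*(-748)**2 = (991 + 2*174**3)/174 - 1*559504 = (991 + 2*5268024)/174 - 559504 = (991 + 10536048)/174 - 559504 = (1/174)*10537039 - 559504 = 10537039/174 - 559504 = -86816657/174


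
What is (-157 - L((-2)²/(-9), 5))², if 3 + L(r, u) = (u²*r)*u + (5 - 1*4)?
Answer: 801025/81 ≈ 9889.2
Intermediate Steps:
L(r, u) = -2 + r*u³ (L(r, u) = -3 + ((u²*r)*u + (5 - 1*4)) = -3 + ((r*u²)*u + (5 - 4)) = -3 + (r*u³ + 1) = -3 + (1 + r*u³) = -2 + r*u³)
(-157 - L((-2)²/(-9), 5))² = (-157 - (-2 + ((-2)²/(-9))*5³))² = (-157 - (-2 + (4*(-⅑))*125))² = (-157 - (-2 - 4/9*125))² = (-157 - (-2 - 500/9))² = (-157 - 1*(-518/9))² = (-157 + 518/9)² = (-895/9)² = 801025/81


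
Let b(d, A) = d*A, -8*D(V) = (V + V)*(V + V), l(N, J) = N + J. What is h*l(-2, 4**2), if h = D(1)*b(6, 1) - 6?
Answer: -126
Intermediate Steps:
l(N, J) = J + N
D(V) = -V**2/2 (D(V) = -(V + V)*(V + V)/8 = -2*V*2*V/8 = -V**2/2)
b(d, A) = A*d
h = -9 (h = (-1/2*1**2)*(1*6) - 6 = -1/2*1*6 - 6 = -1/2*6 - 6 = -3 - 6 = -9)
h*l(-2, 4**2) = -9*(4**2 - 2) = -9*(16 - 2) = -9*14 = -126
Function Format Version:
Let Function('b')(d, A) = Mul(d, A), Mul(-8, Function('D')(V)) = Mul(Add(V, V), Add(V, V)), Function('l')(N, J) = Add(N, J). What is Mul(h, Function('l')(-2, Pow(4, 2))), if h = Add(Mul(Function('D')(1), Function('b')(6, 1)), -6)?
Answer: -126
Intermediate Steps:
Function('l')(N, J) = Add(J, N)
Function('D')(V) = Mul(Rational(-1, 2), Pow(V, 2)) (Function('D')(V) = Mul(Rational(-1, 8), Mul(Add(V, V), Add(V, V))) = Mul(Rational(-1, 8), Mul(Mul(2, V), Mul(2, V))) = Mul(Rational(-1, 8), Mul(4, Pow(V, 2))) = Mul(Rational(-1, 2), Pow(V, 2)))
Function('b')(d, A) = Mul(A, d)
h = -9 (h = Add(Mul(Mul(Rational(-1, 2), Pow(1, 2)), Mul(1, 6)), -6) = Add(Mul(Mul(Rational(-1, 2), 1), 6), -6) = Add(Mul(Rational(-1, 2), 6), -6) = Add(-3, -6) = -9)
Mul(h, Function('l')(-2, Pow(4, 2))) = Mul(-9, Add(Pow(4, 2), -2)) = Mul(-9, Add(16, -2)) = Mul(-9, 14) = -126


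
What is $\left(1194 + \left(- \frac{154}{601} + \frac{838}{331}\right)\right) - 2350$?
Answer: $- \frac{229511572}{198931} \approx -1153.7$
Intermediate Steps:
$\left(1194 + \left(- \frac{154}{601} + \frac{838}{331}\right)\right) - 2350 = \left(1194 + \frac{452664}{198931}\right) - 2350 = \frac{237976278}{198931} - 2350 = - \frac{229511572}{198931}$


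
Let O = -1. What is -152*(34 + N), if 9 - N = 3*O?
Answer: -6992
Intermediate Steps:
N = 12 (N = 9 - 3*(-1) = 9 - 1*(-3) = 9 + 3 = 12)
-152*(34 + N) = -152*(34 + 12) = -152*46 = -6992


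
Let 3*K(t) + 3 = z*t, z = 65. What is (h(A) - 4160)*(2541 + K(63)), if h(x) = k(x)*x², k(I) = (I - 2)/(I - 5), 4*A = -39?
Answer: -15055934465/944 ≈ -1.5949e+7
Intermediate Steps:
K(t) = -1 + 65*t/3 (K(t) = -1 + (65*t)/3 = -1 + 65*t/3)
A = -39/4 (A = (¼)*(-39) = -39/4 ≈ -9.7500)
k(I) = (-2 + I)/(-5 + I)
h(x) = x²*(-2 + x)/(-5 + x) (h(x) = ((-2 + x)/(-5 + x))*x² = x²*(-2 + x)/(-5 + x))
(h(A) - 4160)*(2541 + K(63)) = ((-39/4)²*(-2 - 39/4)/(-5 - 39/4) - 4160)*(2541 + (-1 + (65/3)*63)) = ((1521/16)*(-47/4)/(-59/4) - 4160)*(2541 + (-1 + 1365)) = ((1521/16)*(-4/59)*(-47/4) - 4160)*(2541 + 1364) = (71487/944 - 4160)*3905 = -3855553/944*3905 = -15055934465/944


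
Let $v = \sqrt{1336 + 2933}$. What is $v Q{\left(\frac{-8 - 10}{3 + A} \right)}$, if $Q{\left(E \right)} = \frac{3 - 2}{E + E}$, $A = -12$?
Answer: $\frac{\sqrt{4269}}{4} \approx 16.334$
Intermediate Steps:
$v = \sqrt{4269} \approx 65.338$
$Q{\left(E \right)} = \frac{1}{2 E}$ ($Q{\left(E \right)} = 1 \frac{1}{2 E} = \frac{1}{2 E}$)
$v Q{\left(\frac{-8 - 10}{3 + A} \right)} = \sqrt{4269} \frac{1}{2 \frac{-8 - 10}{3 - 12}} = \sqrt{4269} \frac{1}{2 \left(- \frac{18}{-9}\right)} = \sqrt{4269} \frac{1}{2 \left(\left(-18\right) \left(- \frac{1}{9}\right)\right)} = \sqrt{4269} \frac{1}{2 \cdot 2} = \sqrt{4269} \cdot \frac{1}{2} \cdot \frac{1}{2} = \sqrt{4269} \cdot \frac{1}{4} = \frac{\sqrt{4269}}{4}$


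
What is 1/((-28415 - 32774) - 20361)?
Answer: -1/81550 ≈ -1.2262e-5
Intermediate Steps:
1/((-28415 - 32774) - 20361) = 1/(-61189 - 20361) = 1/(-81550) = -1/81550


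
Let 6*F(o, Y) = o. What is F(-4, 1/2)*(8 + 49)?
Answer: -38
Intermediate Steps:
F(o, Y) = o/6
F(-4, 1/2)*(8 + 49) = ((⅙)*(-4))*(8 + 49) = -⅔*57 = -38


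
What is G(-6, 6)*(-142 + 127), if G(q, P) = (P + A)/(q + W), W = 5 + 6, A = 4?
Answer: -30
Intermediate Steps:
W = 11
G(q, P) = (4 + P)/(11 + q) (G(q, P) = (P + 4)/(q + 11) = (4 + P)/(11 + q))
G(-6, 6)*(-142 + 127) = ((4 + 6)/(11 - 6))*(-142 + 127) = (10/5)*(-15) = ((⅕)*10)*(-15) = 2*(-15) = -30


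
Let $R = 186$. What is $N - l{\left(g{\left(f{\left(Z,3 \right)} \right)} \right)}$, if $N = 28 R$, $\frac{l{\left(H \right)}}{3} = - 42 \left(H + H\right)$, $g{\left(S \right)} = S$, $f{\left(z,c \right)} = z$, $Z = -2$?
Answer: $4704$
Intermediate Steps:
$l{\left(H \right)} = - 252 H$ ($l{\left(H \right)} = 3 \left(- 42 \left(H + H\right)\right) = 3 \left(- 42 \cdot 2 H\right) = 3 \left(- 84 H\right) = - 252 H$)
$N = 5208$ ($N = 28 \cdot 186 = 5208$)
$N - l{\left(g{\left(f{\left(Z,3 \right)} \right)} \right)} = 5208 - \left(-252\right) \left(-2\right) = 5208 - 504 = 4704$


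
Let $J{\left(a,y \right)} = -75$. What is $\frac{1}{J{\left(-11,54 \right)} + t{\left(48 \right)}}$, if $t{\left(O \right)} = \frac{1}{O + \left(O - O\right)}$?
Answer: $- \frac{48}{3599} \approx -0.013337$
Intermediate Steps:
$t{\left(O \right)} = \frac{1}{O}$ ($t{\left(O \right)} = \frac{1}{O + 0} = \frac{1}{O}$)
$\frac{1}{J{\left(-11,54 \right)} + t{\left(48 \right)}} = \frac{1}{-75 + \frac{1}{48}} = \frac{1}{- \frac{3599}{48}} = - \frac{48}{3599}$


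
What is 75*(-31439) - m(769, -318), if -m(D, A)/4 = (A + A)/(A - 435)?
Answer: -591838327/251 ≈ -2.3579e+6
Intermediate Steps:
m(D, A) = -8*A/(-435 + A) (m(D, A) = -4*(A + A)/(A - 435) = -4*2*A/(-435 + A) = -8*A/(-435 + A))
75*(-31439) - m(769, -318) = 75*(-31439) - (-8)*(-318)/(-435 - 318) = -2357925 - (-8)*(-318)/(-753) = -2357925 - (-8)*(-318)*(-1)/753 = -2357925 - 1*(-848/251) = -2357925 + 848/251 = -591838327/251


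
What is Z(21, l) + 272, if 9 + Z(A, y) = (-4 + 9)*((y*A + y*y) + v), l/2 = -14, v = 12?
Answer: 1303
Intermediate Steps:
l = -28 (l = 2*(-14) = -28)
Z(A, y) = 51 + 5*y**2 + 5*A*y (Z(A, y) = -9 + (-4 + 9)*((y*A + y*y) + 12) = -9 + 5*((A*y + y**2) + 12) = -9 + 5*((y**2 + A*y) + 12) = -9 + 5*(12 + y**2 + A*y) = -9 + (60 + 5*y**2 + 5*A*y) = 51 + 5*y**2 + 5*A*y)
Z(21, l) + 272 = (51 + 5*(-28)**2 + 5*21*(-28)) + 272 = (51 + 5*784 - 2940) + 272 = (51 + 3920 - 2940) + 272 = 1031 + 272 = 1303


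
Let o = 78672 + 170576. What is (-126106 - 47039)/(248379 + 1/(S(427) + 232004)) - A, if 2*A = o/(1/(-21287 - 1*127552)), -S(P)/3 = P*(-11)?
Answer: 1133799064391722230441/61124830006 ≈ 1.8549e+10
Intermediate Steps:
S(P) = 33*P (S(P) = -3*P*(-11) = -(-33)*P = 33*P)
o = 249248
A = -18548911536 (A = (249248/(1/(-21287 - 1*127552)))/2 = (249248/(1/(-21287 - 127552)))/2 = (249248/(1/(-148839)))/2 = (249248/(-1/148839))/2 = (249248*(-148839))/2 = (½)*(-37097823072) = -18548911536)
(-126106 - 47039)/(248379 + 1/(S(427) + 232004)) - A = (-126106 - 47039)/(248379 + 1/(33*427 + 232004)) - 1*(-18548911536) = -173145/(248379 + 1/(14091 + 232004)) + 18548911536 = -173145/(248379 + 1/246095) + 18548911536 = -173145/61124830006/246095 + 18548911536 = -173145*246095/61124830006 + 18548911536 = -42610118775/61124830006 + 18548911536 = 1133799064391722230441/61124830006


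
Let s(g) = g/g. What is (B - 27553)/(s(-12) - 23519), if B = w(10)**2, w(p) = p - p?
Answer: 27553/23518 ≈ 1.1716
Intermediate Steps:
w(p) = 0
B = 0 (B = 0**2 = 0)
s(g) = 1
(B - 27553)/(s(-12) - 23519) = (0 - 27553)/(1 - 23519) = -27553/(-23518) = -27553*(-1/23518) = 27553/23518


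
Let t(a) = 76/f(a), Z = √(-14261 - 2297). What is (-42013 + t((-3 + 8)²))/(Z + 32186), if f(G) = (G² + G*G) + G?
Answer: -862045668407/660421410675 + 53566499*I*√16558/1320842821350 ≈ -1.3053 + 0.0052185*I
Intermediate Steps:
f(G) = G + 2*G² (f(G) = (G² + G²) + G = 2*G² + G = G + 2*G²)
Z = I*√16558 (Z = √(-16558) = I*√16558 ≈ 128.68*I)
t(a) = 76/(a*(1 + 2*a)) (t(a) = 76/((a*(1 + 2*a))) = 76*(1/(a*(1 + 2*a))) = 76/(a*(1 + 2*a)))
(-42013 + t((-3 + 8)²))/(Z + 32186) = (-42013 + 76/(((-3 + 8)²)*(1 + 2*(-3 + 8)²)))/(I*√16558 + 32186) = (-42013 + 76/((5²)*(1 + 2*5²)))/(32186 + I*√16558) = (-42013 + 76/(25*(1 + 2*25)))/(32186 + I*√16558) = (-42013 + 76*(1/25)/(1 + 50))/(32186 + I*√16558) = (-42013 + 76*(1/25)/51)/(32186 + I*√16558) = (-42013 + 76*(1/25)*(1/51))/(32186 + I*√16558) = (-42013 + 76/1275)/(32186 + I*√16558) = -53566499/(1275*(32186 + I*√16558))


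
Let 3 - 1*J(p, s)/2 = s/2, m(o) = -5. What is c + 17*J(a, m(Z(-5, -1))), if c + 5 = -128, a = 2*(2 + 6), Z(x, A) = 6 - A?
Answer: 54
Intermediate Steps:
a = 16 (a = 2*8 = 16)
J(p, s) = 6 - s (J(p, s) = 6 - 2*s/2 = 6 - s)
c = -133 (c = -5 - 128 = -133)
c + 17*J(a, m(Z(-5, -1))) = -133 + 17*(6 - 1*(-5)) = -133 + 17*(6 + 5) = -133 + 17*11 = -133 + 187 = 54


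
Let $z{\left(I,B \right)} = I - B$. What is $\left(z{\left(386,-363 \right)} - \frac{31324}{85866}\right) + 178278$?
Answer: $\frac{7686150529}{42933} \approx 1.7903 \cdot 10^{5}$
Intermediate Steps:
$\left(z{\left(386,-363 \right)} - \frac{31324}{85866}\right) + 178278 = \left(\left(386 - -363\right) - \frac{31324}{85866}\right) + 178278 = \left(\left(386 + 363\right) - \frac{15662}{42933}\right) + 178278 = \left(749 - \frac{15662}{42933}\right) + 178278 = \frac{32141155}{42933} + 178278 = \frac{7686150529}{42933}$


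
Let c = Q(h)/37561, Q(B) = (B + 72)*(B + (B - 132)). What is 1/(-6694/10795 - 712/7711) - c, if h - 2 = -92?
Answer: -3459635152429/2227497786914 ≈ -1.5531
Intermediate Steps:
h = -90 (h = 2 - 92 = -90)
Q(B) = (-132 + 2*B)*(72 + B) (Q(B) = (72 + B)*(B + (-132 + B)) = (72 + B)*(-132 + 2*B) = (-132 + 2*B)*(72 + B))
c = 5616/37561 (c = (-9504 + 2*(-90)² + 12*(-90))/37561 = (-9504 + 2*8100 - 1080)*(1/37561) = (-9504 + 16200 - 1080)*(1/37561) = 5616*(1/37561) = 5616/37561 ≈ 0.14952)
1/(-6694/10795 - 712/7711) - c = 1/(-6694/10795 - 712/7711) - 1*5616/37561 = 1/(-6694*1/10795 - 712*1/7711) - 5616/37561 = 1/(-6694/10795 - 712/7711) - 5616/37561 = 1/(-59303474/83240245) - 5616/37561 = -83240245/59303474 - 5616/37561 = -3459635152429/2227497786914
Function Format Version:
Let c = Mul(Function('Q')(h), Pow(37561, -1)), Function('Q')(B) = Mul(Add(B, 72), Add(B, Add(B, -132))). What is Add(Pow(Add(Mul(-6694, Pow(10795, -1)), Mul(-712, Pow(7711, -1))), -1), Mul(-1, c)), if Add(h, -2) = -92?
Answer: Rational(-3459635152429, 2227497786914) ≈ -1.5531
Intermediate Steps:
h = -90 (h = Add(2, -92) = -90)
Function('Q')(B) = Mul(Add(-132, Mul(2, B)), Add(72, B)) (Function('Q')(B) = Mul(Add(72, B), Add(B, Add(-132, B))) = Mul(Add(72, B), Add(-132, Mul(2, B))) = Mul(Add(-132, Mul(2, B)), Add(72, B)))
c = Rational(5616, 37561) (c = Mul(Add(-9504, Mul(2, Pow(-90, 2)), Mul(12, -90)), Pow(37561, -1)) = Mul(Add(-9504, Mul(2, 8100), -1080), Rational(1, 37561)) = Mul(Add(-9504, 16200, -1080), Rational(1, 37561)) = Mul(5616, Rational(1, 37561)) = Rational(5616, 37561) ≈ 0.14952)
Add(Pow(Add(Mul(-6694, Pow(10795, -1)), Mul(-712, Pow(7711, -1))), -1), Mul(-1, c)) = Add(Pow(Add(Mul(-6694, Pow(10795, -1)), Mul(-712, Pow(7711, -1))), -1), Mul(-1, Rational(5616, 37561))) = Add(Pow(Add(Mul(-6694, Rational(1, 10795)), Mul(-712, Rational(1, 7711))), -1), Rational(-5616, 37561)) = Add(Pow(Add(Rational(-6694, 10795), Rational(-712, 7711)), -1), Rational(-5616, 37561)) = Add(Pow(Rational(-59303474, 83240245), -1), Rational(-5616, 37561)) = Add(Rational(-83240245, 59303474), Rational(-5616, 37561)) = Rational(-3459635152429, 2227497786914)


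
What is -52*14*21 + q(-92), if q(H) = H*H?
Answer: -6824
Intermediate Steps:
q(H) = H**2
-52*14*21 + q(-92) = -52*14*21 + (-92)**2 = -728*21 + 8464 = -15288 + 8464 = -6824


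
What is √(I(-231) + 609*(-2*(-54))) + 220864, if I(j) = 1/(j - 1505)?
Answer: 220864 + √49554202894/868 ≈ 2.2112e+5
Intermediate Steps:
I(j) = 1/(-1505 + j)
√(I(-231) + 609*(-2*(-54))) + 220864 = √(1/(-1505 - 231) + 609*(-2*(-54))) + 220864 = √(1/(-1736) + 609*108) + 220864 = √(-1/1736 + 65772) + 220864 = √(114180191/1736) + 220864 = √49554202894/868 + 220864 = 220864 + √49554202894/868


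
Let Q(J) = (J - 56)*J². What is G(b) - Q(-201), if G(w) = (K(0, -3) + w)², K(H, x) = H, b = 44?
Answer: 10384993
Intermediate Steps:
G(w) = w² (G(w) = (0 + w)² = w²)
Q(J) = J²*(-56 + J) (Q(J) = (-56 + J)*J² = J²*(-56 + J))
G(b) - Q(-201) = 44² - (-201)²*(-56 - 201) = 1936 - 40401*(-257) = 1936 - 1*(-10383057) = 1936 + 10383057 = 10384993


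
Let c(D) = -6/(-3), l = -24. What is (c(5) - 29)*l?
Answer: 648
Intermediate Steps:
c(D) = 2 (c(D) = -6*(-1/3) = 2)
(c(5) - 29)*l = (2 - 29)*(-24) = -27*(-24) = 648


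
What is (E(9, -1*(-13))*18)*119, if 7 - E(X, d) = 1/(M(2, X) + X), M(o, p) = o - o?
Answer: 14756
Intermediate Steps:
M(o, p) = 0
E(X, d) = 7 - 1/X (E(X, d) = 7 - 1/(0 + X) = 7 - 1/X)
(E(9, -1*(-13))*18)*119 = ((7 - 1/9)*18)*119 = ((7 - 1*⅑)*18)*119 = ((7 - ⅑)*18)*119 = ((62/9)*18)*119 = 124*119 = 14756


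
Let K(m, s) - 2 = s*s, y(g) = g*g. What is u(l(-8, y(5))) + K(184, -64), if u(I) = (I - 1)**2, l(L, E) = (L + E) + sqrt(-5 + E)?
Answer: 4374 + 64*sqrt(5) ≈ 4517.1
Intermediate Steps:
y(g) = g**2
l(L, E) = E + L + sqrt(-5 + E) (l(L, E) = (E + L) + sqrt(-5 + E) = E + L + sqrt(-5 + E))
u(I) = (-1 + I)**2
K(m, s) = 2 + s**2 (K(m, s) = 2 + s*s = 2 + s**2)
u(l(-8, y(5))) + K(184, -64) = (-1 + (5**2 - 8 + sqrt(-5 + 5**2)))**2 + (2 + (-64)**2) = (-1 + (25 - 8 + sqrt(-5 + 25)))**2 + (2 + 4096) = (-1 + (25 - 8 + sqrt(20)))**2 + 4098 = (-1 + (25 - 8 + 2*sqrt(5)))**2 + 4098 = (-1 + (17 + 2*sqrt(5)))**2 + 4098 = (16 + 2*sqrt(5))**2 + 4098 = 4098 + (16 + 2*sqrt(5))**2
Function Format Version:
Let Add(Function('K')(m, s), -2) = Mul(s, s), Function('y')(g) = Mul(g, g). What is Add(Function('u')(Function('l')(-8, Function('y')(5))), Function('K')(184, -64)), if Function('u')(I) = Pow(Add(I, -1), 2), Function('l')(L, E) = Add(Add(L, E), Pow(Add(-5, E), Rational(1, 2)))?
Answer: Add(4374, Mul(64, Pow(5, Rational(1, 2)))) ≈ 4517.1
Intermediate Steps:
Function('y')(g) = Pow(g, 2)
Function('l')(L, E) = Add(E, L, Pow(Add(-5, E), Rational(1, 2))) (Function('l')(L, E) = Add(Add(E, L), Pow(Add(-5, E), Rational(1, 2))) = Add(E, L, Pow(Add(-5, E), Rational(1, 2))))
Function('u')(I) = Pow(Add(-1, I), 2)
Function('K')(m, s) = Add(2, Pow(s, 2)) (Function('K')(m, s) = Add(2, Mul(s, s)) = Add(2, Pow(s, 2)))
Add(Function('u')(Function('l')(-8, Function('y')(5))), Function('K')(184, -64)) = Add(Pow(Add(-1, Add(Pow(5, 2), -8, Pow(Add(-5, Pow(5, 2)), Rational(1, 2)))), 2), Add(2, Pow(-64, 2))) = Add(Pow(Add(-1, Add(25, -8, Pow(Add(-5, 25), Rational(1, 2)))), 2), Add(2, 4096)) = Add(Pow(Add(-1, Add(25, -8, Pow(20, Rational(1, 2)))), 2), 4098) = Add(Pow(Add(-1, Add(25, -8, Mul(2, Pow(5, Rational(1, 2))))), 2), 4098) = Add(Pow(Add(-1, Add(17, Mul(2, Pow(5, Rational(1, 2))))), 2), 4098) = Add(Pow(Add(16, Mul(2, Pow(5, Rational(1, 2)))), 2), 4098) = Add(4098, Pow(Add(16, Mul(2, Pow(5, Rational(1, 2)))), 2))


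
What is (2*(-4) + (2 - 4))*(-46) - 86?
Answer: 374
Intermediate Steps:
(2*(-4) + (2 - 4))*(-46) - 86 = (-8 - 2)*(-46) - 86 = -10*(-46) - 86 = 460 - 86 = 374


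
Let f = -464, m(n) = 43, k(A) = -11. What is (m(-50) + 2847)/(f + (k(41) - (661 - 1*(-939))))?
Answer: -578/415 ≈ -1.3928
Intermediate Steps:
(m(-50) + 2847)/(f + (k(41) - (661 - 1*(-939)))) = (43 + 2847)/(-464 + (-11 - (661 - 1*(-939)))) = 2890/(-464 + (-11 - (661 + 939))) = 2890/(-464 + (-11 - 1*1600)) = 2890/(-464 + (-11 - 1600)) = 2890/(-464 - 1611) = 2890/(-2075) = 2890*(-1/2075) = -578/415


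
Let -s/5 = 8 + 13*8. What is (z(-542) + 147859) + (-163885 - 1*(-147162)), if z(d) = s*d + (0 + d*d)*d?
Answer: -158785432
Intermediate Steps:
s = -560 (s = -5*(8 + 13*8) = -5*(8 + 104) = -5*112 = -560)
z(d) = d**3 - 560*d (z(d) = -560*d + (0 + d*d)*d = -560*d + (0 + d**2)*d = -560*d + d**2*d = -560*d + d**3 = d**3 - 560*d)
(z(-542) + 147859) + (-163885 - 1*(-147162)) = (-542*(-560 + (-542)**2) + 147859) + (-163885 - 1*(-147162)) = (-542*(-560 + 293764) + 147859) + (-163885 + 147162) = (-542*293204 + 147859) - 16723 = (-158916568 + 147859) - 16723 = -158768709 - 16723 = -158785432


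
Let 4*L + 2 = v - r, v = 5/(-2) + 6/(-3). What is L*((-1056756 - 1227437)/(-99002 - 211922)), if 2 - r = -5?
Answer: -61673211/2487392 ≈ -24.794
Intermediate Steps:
r = 7 (r = 2 - 1*(-5) = 2 + 5 = 7)
v = -9/2 (v = 5*(-1/2) + 6*(-1/3) = -5/2 - 2 = -9/2 ≈ -4.5000)
L = -27/8 (L = -1/2 + (-9/2 - 1*7)/4 = -1/2 + (-9/2 - 7)/4 = -1/2 + (1/4)*(-23/2) = -1/2 - 23/8 = -27/8 ≈ -3.3750)
L*((-1056756 - 1227437)/(-99002 - 211922)) = -27*(-1056756 - 1227437)/(8*(-99002 - 211922)) = -(-61673211)/(8*(-310924)) = -(-61673211)*(-1)/(8*310924) = -27/8*2284193/310924 = -61673211/2487392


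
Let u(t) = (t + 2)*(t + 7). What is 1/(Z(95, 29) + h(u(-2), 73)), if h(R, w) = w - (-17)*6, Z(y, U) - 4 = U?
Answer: 1/208 ≈ 0.0048077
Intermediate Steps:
u(t) = (2 + t)*(7 + t)
Z(y, U) = 4 + U
h(R, w) = 102 + w (h(R, w) = w - 1*(-102) = w + 102 = 102 + w)
1/(Z(95, 29) + h(u(-2), 73)) = 1/((4 + 29) + (102 + 73)) = 1/(33 + 175) = 1/208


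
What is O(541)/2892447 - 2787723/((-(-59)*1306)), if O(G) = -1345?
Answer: -8063444665811/222874611138 ≈ -36.179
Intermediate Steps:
O(541)/2892447 - 2787723/((-(-59)*1306)) = -1345/2892447 - 2787723/((-(-59)*1306)) = -1345*1/2892447 - 2787723/((-1*(-77054))) = -1345/2892447 - 2787723/77054 = -8063444665811/222874611138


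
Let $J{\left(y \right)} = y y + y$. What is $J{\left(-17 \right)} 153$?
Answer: $41616$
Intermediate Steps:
$J{\left(y \right)} = y + y^{2}$ ($J{\left(y \right)} = y^{2} + y = y + y^{2}$)
$J{\left(-17 \right)} 153 = - 17 \left(1 - 17\right) 153 = \left(-17\right) \left(-16\right) 153 = 272 \cdot 153 = 41616$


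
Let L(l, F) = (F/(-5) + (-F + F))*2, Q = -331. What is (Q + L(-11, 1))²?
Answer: 2745649/25 ≈ 1.0983e+5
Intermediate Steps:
L(l, F) = -2*F/5 (L(l, F) = (F*(-⅕) + 0)*2 = (-F/5 + 0)*2 = -F/5*2 = -2*F/5)
(Q + L(-11, 1))² = (-331 - ⅖*1)² = (-331 - ⅖)² = (-1657/5)² = 2745649/25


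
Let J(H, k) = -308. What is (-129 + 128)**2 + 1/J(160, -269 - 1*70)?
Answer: 307/308 ≈ 0.99675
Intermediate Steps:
(-129 + 128)**2 + 1/J(160, -269 - 1*70) = (-129 + 128)**2 + 1/(-308) = (-1)**2 - 1/308 = 1 - 1/308 = 307/308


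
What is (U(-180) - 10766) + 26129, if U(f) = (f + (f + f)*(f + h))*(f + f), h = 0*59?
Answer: -23247837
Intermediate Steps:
h = 0
U(f) = 2*f*(f + 2*f²) (U(f) = (f + (f + f)*(f + 0))*(f + f) = (f + (2*f)*f)*(2*f) = (f + 2*f²)*(2*f) = 2*f*(f + 2*f²))
(U(-180) - 10766) + 26129 = ((-180)²*(2 + 4*(-180)) - 10766) + 26129 = (32400*(2 - 720) - 10766) + 26129 = (32400*(-718) - 10766) + 26129 = (-23263200 - 10766) + 26129 = -23273966 + 26129 = -23247837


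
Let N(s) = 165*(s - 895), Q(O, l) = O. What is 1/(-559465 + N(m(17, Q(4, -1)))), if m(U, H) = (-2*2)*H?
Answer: -1/709780 ≈ -1.4089e-6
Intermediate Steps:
m(U, H) = -4*H
N(s) = -147675 + 165*s (N(s) = 165*(-895 + s) = -147675 + 165*s)
1/(-559465 + N(m(17, Q(4, -1)))) = 1/(-559465 + (-147675 + 165*(-4*4))) = 1/(-559465 + (-147675 + 165*(-16))) = 1/(-559465 + (-147675 - 2640)) = 1/(-559465 - 150315) = 1/(-709780) = -1/709780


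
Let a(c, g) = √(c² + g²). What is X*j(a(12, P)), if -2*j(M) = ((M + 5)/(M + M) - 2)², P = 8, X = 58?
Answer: -55013/832 + 435*√13/104 ≈ -51.040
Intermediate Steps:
j(M) = -(-2 + (5 + M)/(2*M))²/2 (j(M) = -((M + 5)/(M + M) - 2)²/2 = -((5 + M)/((2*M)) - 2)²/2 = -((5 + M)*(1/(2*M)) - 2)²/2 = -((5 + M)/(2*M) - 2)²/2 = -(-2 + (5 + M)/(2*M))²/2)
X*j(a(12, P)) = 58*(-(-5 + 3*√(12² + 8²))²/(8*(√(12² + 8²))²)) = 58*(-(-5 + 3*√(144 + 64))²/(8*(√(144 + 64))²)) = 58*(-(-5 + 3*√208)²/(8*(√208)²)) = 58*(-(-5 + 3*(4*√13))²/(8*(4*√13)²)) = 58*(-⅛*1/208*(-5 + 12*√13)²) = 58*(-(-5 + 12*√13)²/1664) = -29*(-5 + 12*√13)²/832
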